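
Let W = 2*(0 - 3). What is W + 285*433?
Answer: 123399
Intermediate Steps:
W = -6 (W = 2*(-3) = -6)
W + 285*433 = -6 + 285*433 = -6 + 123405 = 123399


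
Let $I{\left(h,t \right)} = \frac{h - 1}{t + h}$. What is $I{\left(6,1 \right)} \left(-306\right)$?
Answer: $- \frac{1530}{7} \approx -218.57$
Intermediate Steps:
$I{\left(h,t \right)} = \frac{-1 + h}{h + t}$
$I{\left(6,1 \right)} \left(-306\right) = \frac{-1 + 6}{6 + 1} \left(-306\right) = \frac{1}{7} \cdot 5 \left(-306\right) = \frac{5}{7} \left(-306\right) = - \frac{1530}{7}$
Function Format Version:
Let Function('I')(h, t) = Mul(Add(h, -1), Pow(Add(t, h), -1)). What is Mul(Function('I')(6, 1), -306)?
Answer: Rational(-1530, 7) ≈ -218.57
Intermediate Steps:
Function('I')(h, t) = Mul(Pow(Add(h, t), -1), Add(-1, h)) (Function('I')(h, t) = Mul(Add(-1, h), Pow(Add(h, t), -1)) = Mul(Pow(Add(h, t), -1), Add(-1, h)))
Mul(Function('I')(6, 1), -306) = Mul(Mul(Pow(Add(6, 1), -1), Add(-1, 6)), -306) = Mul(Mul(Pow(7, -1), 5), -306) = Mul(Mul(Rational(1, 7), 5), -306) = Mul(Rational(5, 7), -306) = Rational(-1530, 7)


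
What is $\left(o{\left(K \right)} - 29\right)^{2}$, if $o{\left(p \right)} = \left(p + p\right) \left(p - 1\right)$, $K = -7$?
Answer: $6889$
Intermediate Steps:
$o{\left(p \right)} = 2 p \left(-1 + p\right)$
$\left(o{\left(K \right)} - 29\right)^{2} = \left(2 \left(-7\right) \left(-1 - 7\right) - 29\right)^{2} = \left(2 \left(-7\right) \left(-8\right) - 29\right)^{2} = \left(112 - 29\right)^{2} = 83^{2} = 6889$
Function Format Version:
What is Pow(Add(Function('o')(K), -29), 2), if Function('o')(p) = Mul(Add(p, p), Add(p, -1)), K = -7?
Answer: 6889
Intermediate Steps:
Function('o')(p) = Mul(2, p, Add(-1, p)) (Function('o')(p) = Mul(Mul(2, p), Add(-1, p)) = Mul(2, p, Add(-1, p)))
Pow(Add(Function('o')(K), -29), 2) = Pow(Add(Mul(2, -7, Add(-1, -7)), -29), 2) = Pow(Add(Mul(2, -7, -8), -29), 2) = Pow(Add(112, -29), 2) = Pow(83, 2) = 6889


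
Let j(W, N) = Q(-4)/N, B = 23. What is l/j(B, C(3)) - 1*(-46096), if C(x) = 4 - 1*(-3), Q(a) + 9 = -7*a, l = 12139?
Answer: 960797/19 ≈ 50568.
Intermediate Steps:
Q(a) = -9 - 7*a
C(x) = 7 (C(x) = 4 + 3 = 7)
j(W, N) = 19/N (j(W, N) = (-9 - 7*(-4))/N = (-9 + 28)/N = 19/N)
l/j(B, C(3)) - 1*(-46096) = 12139/((19/7)) - 1*(-46096) = 12139/((19*(⅐))) + 46096 = 12139/(19/7) + 46096 = 12139*(7/19) + 46096 = 84973/19 + 46096 = 960797/19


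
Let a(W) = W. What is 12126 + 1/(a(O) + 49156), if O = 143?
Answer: 597799675/49299 ≈ 12126.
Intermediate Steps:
12126 + 1/(a(O) + 49156) = 12126 + 1/(143 + 49156) = 12126 + 1/49299 = 597799675/49299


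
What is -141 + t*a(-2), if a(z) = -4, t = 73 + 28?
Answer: -545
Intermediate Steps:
t = 101
-141 + t*a(-2) = -141 + 101*(-4) = -141 - 404 = -545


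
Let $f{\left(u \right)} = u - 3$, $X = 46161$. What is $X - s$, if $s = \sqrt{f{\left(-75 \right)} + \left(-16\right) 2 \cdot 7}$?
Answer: $46161 - i \sqrt{302} \approx 46161.0 - 17.378 i$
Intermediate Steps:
$f{\left(u \right)} = -3 + u$
$s = i \sqrt{302}$ ($s = \sqrt{\left(-3 - 75\right) + \left(-16\right) 2 \cdot 7} = \sqrt{-78 - 224} = \sqrt{-302} = i \sqrt{302} \approx 17.378 i$)
$X - s = 46161 - i \sqrt{302}$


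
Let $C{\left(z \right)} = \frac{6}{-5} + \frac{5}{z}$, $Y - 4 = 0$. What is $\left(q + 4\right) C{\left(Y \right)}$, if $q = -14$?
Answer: $- \frac{1}{2} \approx -0.5$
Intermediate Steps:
$Y = 4$ ($Y = 4 + 0 = 4$)
$C{\left(z \right)} = - \frac{6}{5} + \frac{5}{z}$ ($C{\left(z \right)} = 6 \left(- \frac{1}{5}\right) + \frac{5}{z} = - \frac{6}{5} + \frac{5}{z}$)
$\left(q + 4\right) C{\left(Y \right)} = \left(-14 + 4\right) \left(- \frac{6}{5} + \frac{5}{4}\right) = - 10 \left(- \frac{6}{5} + 5 \cdot \frac{1}{4}\right) = - 10 \left(- \frac{6}{5} + \frac{5}{4}\right) = \left(-10\right) \frac{1}{20} = - \frac{1}{2}$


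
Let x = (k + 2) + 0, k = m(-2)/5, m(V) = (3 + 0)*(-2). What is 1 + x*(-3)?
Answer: -7/5 ≈ -1.4000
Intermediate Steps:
m(V) = -6 (m(V) = 3*(-2) = -6)
k = -6/5 ≈ -1.2000
x = ⅘ (x = (-6/5 + 2) + 0 = ⅘ + 0 = ⅘ ≈ 0.80000)
1 + x*(-3) = 1 + (⅘)*(-3) = 1 - 12/5 = -7/5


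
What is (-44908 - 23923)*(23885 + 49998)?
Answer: -5085440773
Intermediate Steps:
(-44908 - 23923)*(23885 + 49998) = -68831*73883 = -5085440773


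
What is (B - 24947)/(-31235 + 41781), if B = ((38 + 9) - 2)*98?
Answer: -20537/10546 ≈ -1.9474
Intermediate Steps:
B = 4410 (B = (47 - 2)*98 = 45*98 = 4410)
(B - 24947)/(-31235 + 41781) = (4410 - 24947)/(-31235 + 41781) = -20537/10546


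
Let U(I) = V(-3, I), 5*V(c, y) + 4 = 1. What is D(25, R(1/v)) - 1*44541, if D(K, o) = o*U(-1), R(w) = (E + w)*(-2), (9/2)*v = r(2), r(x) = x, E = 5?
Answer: -445323/10 ≈ -44532.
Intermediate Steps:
V(c, y) = -⅗ (V(c, y) = -⅘ + (⅕)*1 = -⅘ + ⅕ = -⅗)
v = 4/9 (v = (2/9)*2 = 4/9 ≈ 0.44444)
U(I) = -⅗
R(w) = -10 - 2*w (R(w) = (5 + w)*(-2) = -10 - 2*w)
D(K, o) = -3*o/5 (D(K, o) = o*(-⅗) = -3*o/5)
D(25, R(1/v)) - 1*44541 = -3*(-10 - 2/4/9)/5 - 1*44541 = -3*(-10 - 2*9/4)/5 - 44541 = -3*(-10 - 9/2)/5 - 44541 = -⅗*(-29/2) - 44541 = 87/10 - 44541 = -445323/10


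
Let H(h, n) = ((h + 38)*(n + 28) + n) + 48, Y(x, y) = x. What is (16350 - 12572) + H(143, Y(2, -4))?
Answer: 9258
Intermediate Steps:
H(h, n) = 48 + n + (28 + n)*(38 + h) (H(h, n) = ((38 + h)*(28 + n) + n) + 48 = ((28 + n)*(38 + h) + n) + 48 = (n + (28 + n)*(38 + h)) + 48 = 48 + n + (28 + n)*(38 + h))
(16350 - 12572) + H(143, Y(2, -4)) = (16350 - 12572) + (1112 + 28*143 + 39*2 + 143*2) = 3778 + (1112 + 4004 + 78 + 286) = 3778 + 5480 = 9258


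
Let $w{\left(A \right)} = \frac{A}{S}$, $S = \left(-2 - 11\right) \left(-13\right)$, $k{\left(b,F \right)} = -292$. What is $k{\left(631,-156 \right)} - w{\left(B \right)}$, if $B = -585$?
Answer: $- \frac{3751}{13} \approx -288.54$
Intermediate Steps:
$S = 169$ ($S = \left(-13\right) \left(-13\right) = 169$)
$w{\left(A \right)} = \frac{A}{169}$
$k{\left(631,-156 \right)} - w{\left(B \right)} = -292 - \frac{1}{169} \left(-585\right) = -292 - - \frac{45}{13} = -292 + \frac{45}{13} = - \frac{3751}{13}$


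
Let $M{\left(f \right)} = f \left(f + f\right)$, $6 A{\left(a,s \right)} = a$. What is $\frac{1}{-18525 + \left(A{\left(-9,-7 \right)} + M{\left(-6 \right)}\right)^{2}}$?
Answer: $- \frac{4}{54219} \approx -7.3775 \cdot 10^{-5}$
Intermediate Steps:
$A{\left(a,s \right)} = \frac{a}{6}$
$M{\left(f \right)} = 2 f^{2}$ ($M{\left(f \right)} = f 2 f = 2 f^{2}$)
$\frac{1}{-18525 + \left(A{\left(-9,-7 \right)} + M{\left(-6 \right)}\right)^{2}} = \frac{1}{-18525 + \left(\frac{1}{6} \left(-9\right) + 2 \left(-6\right)^{2}\right)^{2}} = \frac{1}{-18525 + \left(- \frac{3}{2} + 2 \cdot 36\right)^{2}} = \frac{1}{-18525 + \left(- \frac{3}{2} + 72\right)^{2}} = \frac{1}{-18525 + \left(\frac{141}{2}\right)^{2}} = \frac{1}{-18525 + \frac{19881}{4}} = \frac{1}{- \frac{54219}{4}} = - \frac{4}{54219}$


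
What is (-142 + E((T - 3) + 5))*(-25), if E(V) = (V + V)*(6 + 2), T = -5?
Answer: 4750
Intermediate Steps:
E(V) = 16*V (E(V) = (2*V)*8 = 16*V)
(-142 + E((T - 3) + 5))*(-25) = (-142 + 16*((-5 - 3) + 5))*(-25) = (-142 + 16*(-8 + 5))*(-25) = (-142 + 16*(-3))*(-25) = (-142 - 48)*(-25) = -190*(-25) = 4750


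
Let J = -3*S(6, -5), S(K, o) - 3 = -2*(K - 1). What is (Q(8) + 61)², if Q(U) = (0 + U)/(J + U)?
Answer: 3157729/841 ≈ 3754.7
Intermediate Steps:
S(K, o) = 5 - 2*K (S(K, o) = 3 - 2*(K - 1) = 3 - 2*(-1 + K) = 3 + (2 - 2*K) = 5 - 2*K)
J = 21 (J = -3*(5 - 2*6) = -3*(5 - 12) = -3*(-7) = 21)
Q(U) = U/(21 + U) (Q(U) = (0 + U)/(21 + U) = U/(21 + U))
(Q(8) + 61)² = (8/(21 + 8) + 61)² = (8/29 + 61)² = (1777/29)² = 3157729/841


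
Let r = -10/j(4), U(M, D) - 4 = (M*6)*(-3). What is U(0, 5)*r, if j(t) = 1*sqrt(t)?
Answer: -20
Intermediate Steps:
j(t) = sqrt(t)
U(M, D) = 4 - 18*M (U(M, D) = 4 + (M*6)*(-3) = 4 + (6*M)*(-3) = 4 - 18*M)
r = -5 (r = -10/(sqrt(4)) = -10/2 = -10*1/2 = -5)
U(0, 5)*r = (4 - 18*0)*(-5) = (4 + 0)*(-5) = 4*(-5) = -20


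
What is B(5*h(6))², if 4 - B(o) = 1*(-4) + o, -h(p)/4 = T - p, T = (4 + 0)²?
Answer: 43264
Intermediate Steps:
T = 16 (T = 4² = 16)
h(p) = -64 + 4*p (h(p) = -4*(16 - p) = -64 + 4*p)
B(o) = 8 - o (B(o) = 4 - (1*(-4) + o) = 4 - (-4 + o) = 4 + (4 - o) = 8 - o)
B(5*h(6))² = (8 - 5*(-64 + 4*6))² = (8 - 5*(-64 + 24))² = (8 - 5*(-40))² = (8 - 1*(-200))² = (8 + 200)² = 208² = 43264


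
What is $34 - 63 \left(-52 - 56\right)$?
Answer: $6838$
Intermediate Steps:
$34 - 63 \left(-52 - 56\right) = 34 - -6804 = 34 + 6804 = 6838$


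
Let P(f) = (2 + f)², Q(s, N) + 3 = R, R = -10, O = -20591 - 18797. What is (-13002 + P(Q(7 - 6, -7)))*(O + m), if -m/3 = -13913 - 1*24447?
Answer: -974988652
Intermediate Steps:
O = -39388
Q(s, N) = -13 (Q(s, N) = -3 - 10 = -13)
m = 115080 (m = -3*(-13913 - 1*24447) = -3*(-13913 - 24447) = -3*(-38360) = 115080)
(-13002 + P(Q(7 - 6, -7)))*(O + m) = (-13002 + (2 - 13)²)*(-39388 + 115080) = (-13002 + (-11)²)*75692 = (-13002 + 121)*75692 = -12881*75692 = -974988652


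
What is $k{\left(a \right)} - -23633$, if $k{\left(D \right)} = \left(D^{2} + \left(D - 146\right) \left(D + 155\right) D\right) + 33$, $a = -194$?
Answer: $-2511138$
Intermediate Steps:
$k{\left(D \right)} = 33 + D^{2} + D \left(-146 + D\right) \left(155 + D\right)$ ($k{\left(D \right)} = \left(D^{2} + \left(-146 + D\right) \left(155 + D\right) D\right) + 33 = \left(D^{2} + D \left(-146 + D\right) \left(155 + D\right)\right) + 33 = 33 + D^{2} + D \left(-146 + D\right) \left(155 + D\right)$)
$k{\left(a \right)} - -23633 = \left(33 + \left(-194\right)^{3} - -4390220 + 10 \left(-194\right)^{2}\right) - -23633 = \left(33 - 7301384 + 4390220 + 10 \cdot 37636\right) + 23633 = \left(33 - 7301384 + 4390220 + 376360\right) + 23633 = -2534771 + 23633 = -2511138$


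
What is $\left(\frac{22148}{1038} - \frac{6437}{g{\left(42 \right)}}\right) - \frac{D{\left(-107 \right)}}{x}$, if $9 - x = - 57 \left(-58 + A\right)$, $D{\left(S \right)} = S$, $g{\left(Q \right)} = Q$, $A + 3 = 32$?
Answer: $- \frac{87592129}{663628} \approx -131.99$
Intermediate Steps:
$A = 29$ ($A = -3 + 32 = 29$)
$x = -1644$ ($x = 9 - - 57 \left(-58 + 29\right) = 9 - \left(-57\right) \left(-29\right) = 9 - 1653 = -1644$)
$\left(\frac{22148}{1038} - \frac{6437}{g{\left(42 \right)}}\right) - \frac{D{\left(-107 \right)}}{x} = \left(\frac{22148}{1038} - \frac{6437}{42}\right) - - \frac{107}{-1644} = \left(22148 \cdot \frac{1}{1038} - \frac{6437}{42}\right) - \left(-107\right) \left(- \frac{1}{1644}\right) = \left(\frac{11074}{519} - \frac{6437}{42}\right) - \frac{107}{1644} = - \frac{958565}{7266} - \frac{107}{1644} = - \frac{87592129}{663628}$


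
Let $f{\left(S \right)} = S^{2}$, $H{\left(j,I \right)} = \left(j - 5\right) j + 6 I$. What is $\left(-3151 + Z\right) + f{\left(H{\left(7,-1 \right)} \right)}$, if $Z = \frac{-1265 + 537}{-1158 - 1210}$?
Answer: $- \frac{913661}{296} \approx -3086.7$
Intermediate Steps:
$Z = \frac{91}{296}$ ($Z = - \frac{728}{-2368} = \left(-728\right) \left(- \frac{1}{2368}\right) = \frac{91}{296} \approx 0.30743$)
$H{\left(j,I \right)} = 6 I + j \left(-5 + j\right)$ ($H{\left(j,I \right)} = \left(-5 + j\right) j + 6 I = j \left(-5 + j\right) + 6 I = 6 I + j \left(-5 + j\right)$)
$\left(-3151 + Z\right) + f{\left(H{\left(7,-1 \right)} \right)} = \left(-3151 + \frac{91}{296}\right) + \left(7^{2} - 35 + 6 \left(-1\right)\right)^{2} = - \frac{932605}{296} + \left(49 - 35 - 6\right)^{2} = - \frac{932605}{296} + 8^{2} = - \frac{932605}{296} + 64 = - \frac{913661}{296}$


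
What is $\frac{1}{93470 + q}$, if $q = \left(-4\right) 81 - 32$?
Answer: $\frac{1}{93114} \approx 1.074 \cdot 10^{-5}$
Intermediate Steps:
$q = -356$ ($q = -324 - 32 = -356$)
$\frac{1}{93470 + q} = \frac{1}{93470 - 356} = \frac{1}{93114}$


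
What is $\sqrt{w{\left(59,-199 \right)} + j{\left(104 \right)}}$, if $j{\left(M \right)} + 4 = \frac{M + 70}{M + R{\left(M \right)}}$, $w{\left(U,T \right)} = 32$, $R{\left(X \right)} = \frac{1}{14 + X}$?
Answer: $\frac{12 \sqrt{3448713}}{4091} \approx 5.4473$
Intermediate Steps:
$j{\left(M \right)} = -4 + \frac{70 + M}{M + \frac{1}{14 + M}}$ ($j{\left(M \right)} = -4 + \frac{M + 70}{M + \frac{1}{14 + M}} = -4 + \frac{70 + M}{M + \frac{1}{14 + M}}$)
$\sqrt{w{\left(59,-199 \right)} + j{\left(104 \right)}} = \sqrt{32 + \frac{-4 - \left(-70 + 3 \cdot 104\right) \left(14 + 104\right)}{1 + 104 \left(14 + 104\right)}} = \sqrt{32 + \frac{-4 - \left(-70 + 312\right) 118}{1 + 104 \cdot 118}} = \sqrt{32 + \frac{-4 - 242 \cdot 118}{1 + 12272}} = \sqrt{32 + \frac{-4 - 28556}{12273}} = \sqrt{32 + \frac{1}{12273} \left(-28560\right)} = \sqrt{32 - \frac{9520}{4091}} = \sqrt{\frac{121392}{4091}} = \frac{12 \sqrt{3448713}}{4091}$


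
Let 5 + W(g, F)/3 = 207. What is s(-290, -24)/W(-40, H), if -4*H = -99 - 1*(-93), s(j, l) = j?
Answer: -145/303 ≈ -0.47855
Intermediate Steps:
H = 3/2 (H = -(-99 - 1*(-93))/4 = -(-99 + 93)/4 = -¼*(-6) = 3/2 ≈ 1.5000)
W(g, F) = 606 (W(g, F) = -15 + 3*207 = -15 + 621 = 606)
s(-290, -24)/W(-40, H) = -290/606 = -290*1/606 = -145/303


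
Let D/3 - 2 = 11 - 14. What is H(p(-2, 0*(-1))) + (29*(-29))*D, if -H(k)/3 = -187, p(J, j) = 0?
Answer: 3084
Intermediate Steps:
D = -3 (D = 6 + 3*(11 - 14) = 6 + 3*(-3) = 6 - 9 = -3)
H(k) = 561 (H(k) = -3*(-187) = 561)
H(p(-2, 0*(-1))) + (29*(-29))*D = 561 + (29*(-29))*(-3) = 561 - 841*(-3) = 561 + 2523 = 3084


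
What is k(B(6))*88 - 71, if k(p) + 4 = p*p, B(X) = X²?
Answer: 113625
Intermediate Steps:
k(p) = -4 + p² (k(p) = -4 + p*p = -4 + p²)
k(B(6))*88 - 71 = (-4 + (6²)²)*88 - 71 = (-4 + 36²)*88 - 71 = (-4 + 1296)*88 - 71 = 1292*88 - 71 = 113696 - 71 = 113625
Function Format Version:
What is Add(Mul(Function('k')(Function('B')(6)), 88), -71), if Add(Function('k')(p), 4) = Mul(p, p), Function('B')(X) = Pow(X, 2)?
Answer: 113625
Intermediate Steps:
Function('k')(p) = Add(-4, Pow(p, 2)) (Function('k')(p) = Add(-4, Mul(p, p)) = Add(-4, Pow(p, 2)))
Add(Mul(Function('k')(Function('B')(6)), 88), -71) = Add(Mul(Add(-4, Pow(Pow(6, 2), 2)), 88), -71) = Add(Mul(Add(-4, Pow(36, 2)), 88), -71) = Add(Mul(Add(-4, 1296), 88), -71) = Add(Mul(1292, 88), -71) = Add(113696, -71) = 113625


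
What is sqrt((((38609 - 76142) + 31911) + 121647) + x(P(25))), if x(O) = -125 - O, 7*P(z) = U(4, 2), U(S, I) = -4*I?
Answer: 2*sqrt(1419789)/7 ≈ 340.44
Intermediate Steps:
P(z) = -8/7 (P(z) = (-4*2)/7 = (1/7)*(-8) = -8/7)
sqrt((((38609 - 76142) + 31911) + 121647) + x(P(25))) = sqrt((((38609 - 76142) + 31911) + 121647) + (-125 - 1*(-8/7))) = sqrt(((-37533 + 31911) + 121647) + (-125 + 8/7)) = sqrt((-5622 + 121647) - 867/7) = sqrt(116025 - 867/7) = sqrt(811308/7) = 2*sqrt(1419789)/7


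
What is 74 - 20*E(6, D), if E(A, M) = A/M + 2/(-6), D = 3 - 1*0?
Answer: 122/3 ≈ 40.667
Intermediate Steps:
D = 3 (D = 3 + 0 = 3)
E(A, M) = -⅓ + A/M (E(A, M) = A/M + 2*(-⅙) = A/M - ⅓ = -⅓ + A/M)
74 - 20*E(6, D) = 74 - 20*(6 - ⅓*3)/3 = 74 - 20*(6 - 1)/3 = 74 - 20*5/3 = 74 - 100/3 = 122/3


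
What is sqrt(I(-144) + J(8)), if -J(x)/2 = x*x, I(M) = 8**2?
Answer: 8*I ≈ 8.0*I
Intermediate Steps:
I(M) = 64
J(x) = -2*x**2 (J(x) = -2*x*x = -2*x**2)
sqrt(I(-144) + J(8)) = sqrt(64 - 2*8**2) = sqrt(64 - 2*64) = sqrt(64 - 128) = sqrt(-64) = 8*I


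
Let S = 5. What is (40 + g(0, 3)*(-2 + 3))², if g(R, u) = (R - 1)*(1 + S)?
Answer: 1156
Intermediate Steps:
g(R, u) = -6 + 6*R (g(R, u) = (R - 1)*(1 + 5) = (-1 + R)*6 = -6 + 6*R)
(40 + g(0, 3)*(-2 + 3))² = (40 + (-6 + 6*0)*(-2 + 3))² = (40 + (-6 + 0)*1)² = (40 - 6*1)² = (40 - 6)² = 34² = 1156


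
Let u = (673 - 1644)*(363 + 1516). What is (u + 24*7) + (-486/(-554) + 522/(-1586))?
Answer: -400736447999/219661 ≈ -1.8243e+6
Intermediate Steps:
u = -1824509 (u = -971*1879 = -1824509)
(u + 24*7) + (-486/(-554) + 522/(-1586)) = (-1824509 + 24*7) + (-486/(-554) + 522/(-1586)) = (-1824509 + 168) + (-486*(-1/554) + 522*(-1/1586)) = -1824341 + (243/277 - 261/793) = -1824341 + 120402/219661 = -400736447999/219661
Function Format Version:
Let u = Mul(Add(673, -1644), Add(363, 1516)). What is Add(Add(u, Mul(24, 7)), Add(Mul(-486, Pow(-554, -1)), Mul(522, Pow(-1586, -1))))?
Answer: Rational(-400736447999, 219661) ≈ -1.8243e+6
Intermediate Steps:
u = -1824509 (u = Mul(-971, 1879) = -1824509)
Add(Add(u, Mul(24, 7)), Add(Mul(-486, Pow(-554, -1)), Mul(522, Pow(-1586, -1)))) = Add(Add(-1824509, Mul(24, 7)), Add(Mul(-486, Pow(-554, -1)), Mul(522, Pow(-1586, -1)))) = Add(Add(-1824509, 168), Add(Mul(-486, Rational(-1, 554)), Mul(522, Rational(-1, 1586)))) = Add(-1824341, Add(Rational(243, 277), Rational(-261, 793))) = Add(-1824341, Rational(120402, 219661)) = Rational(-400736447999, 219661)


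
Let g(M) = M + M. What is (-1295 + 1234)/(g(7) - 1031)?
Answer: 61/1017 ≈ 0.059980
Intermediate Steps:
g(M) = 2*M
(-1295 + 1234)/(g(7) - 1031) = (-1295 + 1234)/(2*7 - 1031) = -61/(14 - 1031) = -61/(-1017) = -61*(-1/1017) = 61/1017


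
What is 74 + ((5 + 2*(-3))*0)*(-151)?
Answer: 74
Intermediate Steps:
74 + ((5 + 2*(-3))*0)*(-151) = 74 + ((5 - 6)*0)*(-151) = 74 - 1*0*(-151) = 74 + 0*(-151) = 74 + 0 = 74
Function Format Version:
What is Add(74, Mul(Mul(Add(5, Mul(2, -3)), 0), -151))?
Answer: 74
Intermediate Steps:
Add(74, Mul(Mul(Add(5, Mul(2, -3)), 0), -151)) = Add(74, Mul(Mul(Add(5, -6), 0), -151)) = Add(74, Mul(Mul(-1, 0), -151)) = Add(74, Mul(0, -151)) = Add(74, 0) = 74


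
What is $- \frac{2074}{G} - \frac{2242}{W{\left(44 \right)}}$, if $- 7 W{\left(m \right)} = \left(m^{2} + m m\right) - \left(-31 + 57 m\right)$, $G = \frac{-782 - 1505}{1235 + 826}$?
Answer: $\frac{5998839208}{3190365} \approx 1880.3$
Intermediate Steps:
$G = - \frac{2287}{2061} \approx -1.1097$
$W{\left(m \right)} = - \frac{31}{7} - \frac{2 m^{2}}{7} + \frac{57 m}{7}$ ($W{\left(m \right)} = - \frac{\left(m^{2} + m m\right) - \left(-31 + 57 m\right)}{7} = - \frac{\left(m^{2} + m^{2}\right) - \left(-31 + 57 m\right)}{7} = - \frac{2 m^{2} - \left(-31 + 57 m\right)}{7} = - \frac{31 - 57 m + 2 m^{2}}{7} = - \frac{31}{7} - \frac{2 m^{2}}{7} + \frac{57 m}{7}$)
$- \frac{2074}{G} - \frac{2242}{W{\left(44 \right)}} = - \frac{2074}{- \frac{2287}{2061}} - \frac{2242}{- \frac{31}{7} - \frac{2 \cdot 44^{2}}{7} + \frac{57}{7} \cdot 44} = \left(-2074\right) \left(- \frac{2061}{2287}\right) - \frac{2242}{- \frac{31}{7} - \frac{3872}{7} + \frac{2508}{7}} = \frac{4274514}{2287} - \frac{2242}{- \frac{31}{7} - \frac{3872}{7} + \frac{2508}{7}} = \frac{4274514}{2287} - \frac{2242}{- \frac{1395}{7}} = \frac{4274514}{2287} - - \frac{15694}{1395} = \frac{4274514}{2287} + \frac{15694}{1395} = \frac{5998839208}{3190365}$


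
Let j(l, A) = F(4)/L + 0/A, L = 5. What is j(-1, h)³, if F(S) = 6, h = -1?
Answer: 216/125 ≈ 1.7280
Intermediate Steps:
j(l, A) = 6/5 (j(l, A) = 6/5 + 0/A = 6*(⅕) + 0 = 6/5 + 0 = 6/5)
j(-1, h)³ = (6/5)³ = 216/125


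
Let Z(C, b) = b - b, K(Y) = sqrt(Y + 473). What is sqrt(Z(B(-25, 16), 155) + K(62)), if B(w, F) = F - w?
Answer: 535**(1/4) ≈ 4.8094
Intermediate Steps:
K(Y) = sqrt(473 + Y)
Z(C, b) = 0
sqrt(Z(B(-25, 16), 155) + K(62)) = sqrt(0 + sqrt(473 + 62)) = sqrt(0 + sqrt(535)) = sqrt(sqrt(535)) = 535**(1/4)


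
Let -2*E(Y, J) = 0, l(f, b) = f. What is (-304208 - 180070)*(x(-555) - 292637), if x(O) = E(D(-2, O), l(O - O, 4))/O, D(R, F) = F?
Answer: 141717661086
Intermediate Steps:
E(Y, J) = 0 (E(Y, J) = -½*0 = 0)
x(O) = 0 (x(O) = 0/O = 0)
(-304208 - 180070)*(x(-555) - 292637) = (-304208 - 180070)*(0 - 292637) = -484278*(-292637) = 141717661086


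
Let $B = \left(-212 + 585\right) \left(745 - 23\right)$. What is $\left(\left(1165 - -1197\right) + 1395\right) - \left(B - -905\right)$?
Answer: $-266454$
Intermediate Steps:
$B = 269306$ ($B = 373 \cdot 722 = 269306$)
$\left(\left(1165 - -1197\right) + 1395\right) - \left(B - -905\right) = \left(\left(1165 - -1197\right) + 1395\right) - \left(269306 - -905\right) = \left(\left(1165 + 1197\right) + 1395\right) - \left(269306 + 905\right) = \left(2362 + 1395\right) - 270211 = 3757 - 270211 = -266454$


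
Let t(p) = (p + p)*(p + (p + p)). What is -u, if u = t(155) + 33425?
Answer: -177575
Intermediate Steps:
t(p) = 6*p² (t(p) = (2*p)*(p + 2*p) = (2*p)*(3*p) = 6*p²)
u = 177575 (u = 6*155² + 33425 = 6*24025 + 33425 = 144150 + 33425 = 177575)
-u = -1*177575 = -177575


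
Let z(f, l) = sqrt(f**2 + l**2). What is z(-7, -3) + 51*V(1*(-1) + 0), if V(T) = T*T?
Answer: 51 + sqrt(58) ≈ 58.616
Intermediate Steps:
V(T) = T**2
z(-7, -3) + 51*V(1*(-1) + 0) = sqrt((-7)**2 + (-3)**2) + 51*(1*(-1) + 0)**2 = sqrt(49 + 9) + 51*(-1 + 0)**2 = sqrt(58) + 51*(-1)**2 = sqrt(58) + 51*1 = sqrt(58) + 51 = 51 + sqrt(58)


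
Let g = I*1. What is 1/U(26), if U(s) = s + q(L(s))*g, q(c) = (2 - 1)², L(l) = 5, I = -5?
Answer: 1/21 ≈ 0.047619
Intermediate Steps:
q(c) = 1 (q(c) = 1² = 1)
g = -5 (g = -5*1 = -5)
U(s) = -5 + s (U(s) = s + 1*(-5) = s - 5 = -5 + s)
1/U(26) = 1/(-5 + 26) = 1/21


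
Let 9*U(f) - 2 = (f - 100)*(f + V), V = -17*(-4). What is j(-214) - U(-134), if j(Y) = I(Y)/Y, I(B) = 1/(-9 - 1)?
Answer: -33054431/19260 ≈ -1716.2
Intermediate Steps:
I(B) = -⅒ (I(B) = 1/(-10) = -⅒)
V = 68
j(Y) = -1/(10*Y)
U(f) = 2/9 + (-100 + f)*(68 + f)/9 (U(f) = 2/9 + ((f - 100)*(f + 68))/9 = 2/9 + ((-100 + f)*(68 + f))/9 = 2/9 + (-100 + f)*(68 + f)/9)
j(-214) - U(-134) = -⅒/(-214) - (-2266/3 - 32/9*(-134) + (⅑)*(-134)²) = -⅒*(-1/214) - (-2266/3 + 4288/9 + (⅑)*17956) = 1/2140 - (-2266/3 + 4288/9 + 17956/9) = 1/2140 - 1*15446/9 = 1/2140 - 15446/9 = -33054431/19260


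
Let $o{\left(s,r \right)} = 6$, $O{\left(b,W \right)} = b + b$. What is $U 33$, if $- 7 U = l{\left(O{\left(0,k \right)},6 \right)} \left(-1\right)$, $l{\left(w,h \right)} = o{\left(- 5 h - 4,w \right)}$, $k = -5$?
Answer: $\frac{198}{7} \approx 28.286$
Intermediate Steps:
$O{\left(b,W \right)} = 2 b$
$l{\left(w,h \right)} = 6$
$U = \frac{6}{7}$ ($U = - \frac{6 \left(-1\right)}{7} = \left(- \frac{1}{7}\right) \left(-6\right) = \frac{6}{7} \approx 0.85714$)
$U 33 = \frac{6}{7} \cdot 33 = \frac{198}{7}$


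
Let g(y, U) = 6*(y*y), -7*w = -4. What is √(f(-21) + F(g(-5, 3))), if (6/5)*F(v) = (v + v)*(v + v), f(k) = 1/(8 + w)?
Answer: √67500105/30 ≈ 273.86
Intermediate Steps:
w = 4/7 (w = -⅐*(-4) = 4/7 ≈ 0.57143)
g(y, U) = 6*y²
f(k) = 7/60 (f(k) = 1/(8 + 4/7) = 1/(60/7) = 7/60)
F(v) = 10*v²/3 (F(v) = 5*((v + v)*(v + v))/6 = 5*((2*v)*(2*v))/6 = 5*(4*v²)/6 = 10*v²/3)
√(f(-21) + F(g(-5, 3))) = √(7/60 + 10*(6*(-5)²)²/3) = √(7/60 + 10*(6*25)²/3) = √(7/60 + (10/3)*150²) = √(7/60 + (10/3)*22500) = √(7/60 + 75000) = √(4500007/60) = √67500105/30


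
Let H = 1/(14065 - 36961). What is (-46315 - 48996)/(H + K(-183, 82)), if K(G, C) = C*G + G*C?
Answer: 2182240656/687154753 ≈ 3.1758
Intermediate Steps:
K(G, C) = 2*C*G (K(G, C) = C*G + C*G = 2*C*G)
H = -1/22896 (H = 1/(-22896) = -1/22896 ≈ -4.3676e-5)
(-46315 - 48996)/(H + K(-183, 82)) = (-46315 - 48996)/(-1/22896 + 2*82*(-183)) = -95311/(-1/22896 - 30012) = -95311/(-687154753/22896) = -95311*(-22896/687154753) = 2182240656/687154753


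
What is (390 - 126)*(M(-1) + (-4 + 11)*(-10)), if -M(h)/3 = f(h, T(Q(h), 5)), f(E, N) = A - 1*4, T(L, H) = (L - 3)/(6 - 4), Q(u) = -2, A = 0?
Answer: -15312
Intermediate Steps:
T(L, H) = -3/2 + L/2 (T(L, H) = (-3 + L)/2 = (-3 + L)*(½) = -3/2 + L/2)
f(E, N) = -4 (f(E, N) = 0 - 1*4 = 0 - 4 = -4)
M(h) = 12 (M(h) = -3*(-4) = 12)
(390 - 126)*(M(-1) + (-4 + 11)*(-10)) = (390 - 126)*(12 + (-4 + 11)*(-10)) = 264*(12 + 7*(-10)) = 264*(12 - 70) = 264*(-58) = -15312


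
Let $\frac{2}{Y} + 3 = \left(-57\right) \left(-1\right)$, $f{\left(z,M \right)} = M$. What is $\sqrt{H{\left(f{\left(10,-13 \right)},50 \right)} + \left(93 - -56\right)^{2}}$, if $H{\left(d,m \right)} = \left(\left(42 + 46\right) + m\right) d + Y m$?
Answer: $\frac{\sqrt{1653117}}{9} \approx 142.86$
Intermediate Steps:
$Y = \frac{1}{27}$ ($Y = \frac{2}{-3 - -57} = \frac{2}{-3 + 57} = \frac{2}{54} = 2 \cdot \frac{1}{54} = \frac{1}{27} \approx 0.037037$)
$H{\left(d,m \right)} = \frac{m}{27} + d \left(88 + m\right)$ ($H{\left(d,m \right)} = \left(\left(42 + 46\right) + m\right) d + \frac{m}{27} = \left(88 + m\right) d + \frac{m}{27} = d \left(88 + m\right) + \frac{m}{27} = \frac{m}{27} + d \left(88 + m\right)$)
$\sqrt{H{\left(f{\left(10,-13 \right)},50 \right)} + \left(93 - -56\right)^{2}} = \sqrt{\left(88 \left(-13\right) + \frac{1}{27} \cdot 50 - 650\right) + \left(93 - -56\right)^{2}} = \sqrt{\left(-1144 + \frac{50}{27} - 650\right) + \left(93 + 56\right)^{2}} = \sqrt{- \frac{48388}{27} + 149^{2}} = \sqrt{- \frac{48388}{27} + 22201} = \sqrt{\frac{551039}{27}} = \frac{\sqrt{1653117}}{9}$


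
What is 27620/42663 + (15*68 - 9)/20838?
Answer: 206225951/296337198 ≈ 0.69592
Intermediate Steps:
27620/42663 + (15*68 - 9)/20838 = 27620*(1/42663) + (1020 - 9)*(1/20838) = 27620/42663 + 1011*(1/20838) = 27620/42663 + 337/6946 = 206225951/296337198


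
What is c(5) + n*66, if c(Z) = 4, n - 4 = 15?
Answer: 1258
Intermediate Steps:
n = 19 (n = 4 + 15 = 19)
c(5) + n*66 = 4 + 19*66 = 4 + 1254 = 1258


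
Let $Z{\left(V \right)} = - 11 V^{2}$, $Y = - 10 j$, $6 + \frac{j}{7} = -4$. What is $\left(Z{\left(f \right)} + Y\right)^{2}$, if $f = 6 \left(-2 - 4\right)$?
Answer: $183765136$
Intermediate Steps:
$j = -70$ ($j = -42 + 7 \left(-4\right) = -42 - 28 = -70$)
$f = -36$ ($f = 6 \left(-6\right) = -36$)
$Y = 700$ ($Y = \left(-10\right) \left(-70\right) = 700$)
$\left(Z{\left(f \right)} + Y\right)^{2} = \left(- 11 \left(-36\right)^{2} + 700\right)^{2} = \left(\left(-11\right) 1296 + 700\right)^{2} = \left(-14256 + 700\right)^{2} = \left(-13556\right)^{2} = 183765136$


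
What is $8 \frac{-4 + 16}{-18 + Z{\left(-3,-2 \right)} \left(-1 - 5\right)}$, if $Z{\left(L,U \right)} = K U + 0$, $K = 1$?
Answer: $-16$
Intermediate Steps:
$Z{\left(L,U \right)} = U$ ($Z{\left(L,U \right)} = 1 U + 0 = U + 0 = U$)
$8 \frac{-4 + 16}{-18 + Z{\left(-3,-2 \right)} \left(-1 - 5\right)} = 8 \frac{-4 + 16}{-18 - 2 \left(-1 - 5\right)} = 8 \frac{12}{-18 - -12} = 8 \frac{12}{-18 + 12} = 8 \frac{12}{-6} = 8 \cdot 12 \left(- \frac{1}{6}\right) = 8 \left(-2\right) = -16$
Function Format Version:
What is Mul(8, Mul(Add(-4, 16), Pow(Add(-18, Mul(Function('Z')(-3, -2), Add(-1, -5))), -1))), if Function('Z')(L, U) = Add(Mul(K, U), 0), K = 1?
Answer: -16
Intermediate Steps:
Function('Z')(L, U) = U (Function('Z')(L, U) = Add(Mul(1, U), 0) = Add(U, 0) = U)
Mul(8, Mul(Add(-4, 16), Pow(Add(-18, Mul(Function('Z')(-3, -2), Add(-1, -5))), -1))) = Mul(8, Mul(Add(-4, 16), Pow(Add(-18, Mul(-2, Add(-1, -5))), -1))) = Mul(8, Mul(12, Pow(Add(-18, Mul(-2, -6)), -1))) = Mul(8, Mul(12, Pow(Add(-18, 12), -1))) = Mul(8, Mul(12, Pow(-6, -1))) = Mul(8, Mul(12, Rational(-1, 6))) = Mul(8, -2) = -16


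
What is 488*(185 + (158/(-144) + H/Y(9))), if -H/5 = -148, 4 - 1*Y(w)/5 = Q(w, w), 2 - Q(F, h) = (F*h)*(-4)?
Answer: 129714853/1449 ≈ 89520.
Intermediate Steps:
Q(F, h) = 2 + 4*F*h (Q(F, h) = 2 - F*h*(-4) = 2 - (-4)*F*h = 2 + 4*F*h)
Y(w) = 10 - 20*w² (Y(w) = 20 - 5*(2 + 4*w*w) = 20 - 5*(2 + 4*w²) = 20 + (-10 - 20*w²) = 10 - 20*w²)
H = 740 (H = -5*(-148) = 740)
488*(185 + (158/(-144) + H/Y(9))) = 488*(185 + (158/(-144) + 740/(10 - 20*9²))) = 488*(185 + (158*(-1/144) + 740/(10 - 20*81))) = 488*(185 + (-79/72 + 740/(10 - 1620))) = 488*(185 + (-79/72 + 740/(-1610))) = 488*(185 + (-79/72 + 740*(-1/1610))) = 488*(185 + (-79/72 - 74/161)) = 488*(185 - 18047/11592) = 488*(2126473/11592) = 129714853/1449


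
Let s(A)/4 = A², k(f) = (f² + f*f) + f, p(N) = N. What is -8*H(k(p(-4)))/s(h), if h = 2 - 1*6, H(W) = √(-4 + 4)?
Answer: 0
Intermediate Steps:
k(f) = f + 2*f² (k(f) = (f² + f²) + f = 2*f² + f = f + 2*f²)
H(W) = 0 (H(W) = √0 = 0)
h = -4 (h = 2 - 6 = -4)
s(A) = 4*A²
-8*H(k(p(-4)))/s(h) = -0/(4*(-4)²) = -0/(4*16) = -0/64 = -8*0 = 0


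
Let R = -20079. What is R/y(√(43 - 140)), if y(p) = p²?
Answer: 207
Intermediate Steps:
R/y(√(43 - 140)) = -20079/(43 - 140) = -20079/((√(-97))²) = -20079/((I*√97)²) = -20079/(-97) = -20079*(-1/97) = 207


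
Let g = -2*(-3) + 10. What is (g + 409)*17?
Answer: 7225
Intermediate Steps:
g = 16 (g = 6 + 10 = 16)
(g + 409)*17 = (16 + 409)*17 = 425*17 = 7225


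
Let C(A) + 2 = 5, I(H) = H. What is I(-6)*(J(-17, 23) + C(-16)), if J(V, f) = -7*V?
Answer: -732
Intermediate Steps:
C(A) = 3 (C(A) = -2 + 5 = 3)
I(-6)*(J(-17, 23) + C(-16)) = -6*(-7*(-17) + 3) = -6*(119 + 3) = -6*122 = -732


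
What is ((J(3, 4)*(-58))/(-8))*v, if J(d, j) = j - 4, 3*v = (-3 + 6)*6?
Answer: 0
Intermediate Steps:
v = 6 (v = ((-3 + 6)*6)/3 = (3*6)/3 = (1/3)*18 = 6)
J(d, j) = -4 + j
((J(3, 4)*(-58))/(-8))*v = (((-4 + 4)*(-58))/(-8))*6 = ((0*(-58))*(-1/8))*6 = (0*(-1/8))*6 = 0*6 = 0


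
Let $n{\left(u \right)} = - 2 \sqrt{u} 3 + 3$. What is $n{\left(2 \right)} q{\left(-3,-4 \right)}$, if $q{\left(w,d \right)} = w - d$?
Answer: $3 - 6 \sqrt{2} \approx -5.4853$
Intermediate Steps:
$n{\left(u \right)} = 3 - 6 \sqrt{u}$ ($n{\left(u \right)} = - 6 \sqrt{u} + 3 = 3 - 6 \sqrt{u}$)
$n{\left(2 \right)} q{\left(-3,-4 \right)} = \left(3 - 6 \sqrt{2}\right) \left(-3 - -4\right) = \left(3 - 6 \sqrt{2}\right) \left(-3 + 4\right) = \left(3 - 6 \sqrt{2}\right) 1 = 3 - 6 \sqrt{2}$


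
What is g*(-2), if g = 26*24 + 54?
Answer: -1356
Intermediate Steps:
g = 678 (g = 624 + 54 = 678)
g*(-2) = 678*(-2) = -1356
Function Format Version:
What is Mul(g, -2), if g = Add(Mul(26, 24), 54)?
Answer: -1356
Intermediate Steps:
g = 678 (g = Add(624, 54) = 678)
Mul(g, -2) = Mul(678, -2) = -1356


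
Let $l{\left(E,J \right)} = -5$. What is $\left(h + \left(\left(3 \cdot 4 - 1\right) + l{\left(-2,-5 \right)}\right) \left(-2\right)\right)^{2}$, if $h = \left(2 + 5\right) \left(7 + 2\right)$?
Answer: $2601$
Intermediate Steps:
$h = 63$ ($h = 7 \cdot 9 = 63$)
$\left(h + \left(\left(3 \cdot 4 - 1\right) + l{\left(-2,-5 \right)}\right) \left(-2\right)\right)^{2} = \left(63 + \left(\left(3 \cdot 4 - 1\right) - 5\right) \left(-2\right)\right)^{2} = \left(63 + \left(\left(12 - 1\right) - 5\right) \left(-2\right)\right)^{2} = \left(63 + \left(11 - 5\right) \left(-2\right)\right)^{2} = \left(63 + 6 \left(-2\right)\right)^{2} = \left(63 - 12\right)^{2} = 51^{2} = 2601$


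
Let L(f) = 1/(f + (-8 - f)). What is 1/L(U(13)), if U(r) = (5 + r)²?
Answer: -8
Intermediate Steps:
L(f) = -⅛ (L(f) = 1/(-8) = -⅛)
1/L(U(13)) = 1/(-⅛) = -8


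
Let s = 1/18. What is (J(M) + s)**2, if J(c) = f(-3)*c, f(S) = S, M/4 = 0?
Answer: 1/324 ≈ 0.0030864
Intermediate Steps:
M = 0 (M = 4*0 = 0)
J(c) = -3*c
s = 1/18 ≈ 0.055556
(J(M) + s)**2 = (-3*0 + 1/18)**2 = (0 + 1/18)**2 = (1/18)**2 = 1/324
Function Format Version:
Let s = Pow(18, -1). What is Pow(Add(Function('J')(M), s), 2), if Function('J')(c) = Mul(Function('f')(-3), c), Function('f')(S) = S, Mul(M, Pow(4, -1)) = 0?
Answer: Rational(1, 324) ≈ 0.0030864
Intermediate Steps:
M = 0 (M = Mul(4, 0) = 0)
Function('J')(c) = Mul(-3, c)
s = Rational(1, 18) ≈ 0.055556
Pow(Add(Function('J')(M), s), 2) = Pow(Add(Mul(-3, 0), Rational(1, 18)), 2) = Pow(Add(0, Rational(1, 18)), 2) = Pow(Rational(1, 18), 2) = Rational(1, 324)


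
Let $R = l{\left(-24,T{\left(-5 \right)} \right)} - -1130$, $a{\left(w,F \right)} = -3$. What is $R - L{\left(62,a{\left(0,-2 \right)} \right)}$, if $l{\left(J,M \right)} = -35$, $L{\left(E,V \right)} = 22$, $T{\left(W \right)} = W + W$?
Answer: $1073$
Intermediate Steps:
$T{\left(W \right)} = 2 W$
$R = 1095$ ($R = -35 - -1130 = -35 + 1130 = 1095$)
$R - L{\left(62,a{\left(0,-2 \right)} \right)} = 1095 - 22 = 1073$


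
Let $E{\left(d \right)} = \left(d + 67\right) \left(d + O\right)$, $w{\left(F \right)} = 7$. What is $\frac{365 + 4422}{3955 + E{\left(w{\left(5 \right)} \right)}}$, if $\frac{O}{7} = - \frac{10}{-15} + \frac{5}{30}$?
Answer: $\frac{14361}{14714} \approx 0.97601$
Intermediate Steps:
$O = \frac{35}{6}$ ($O = 7 \left(- \frac{10}{-15} + \frac{5}{30}\right) = 7 \left(\left(-10\right) \left(- \frac{1}{15}\right) + 5 \cdot \frac{1}{30}\right) = 7 \left(\frac{2}{3} + \frac{1}{6}\right) = 7 \cdot \frac{5}{6} = \frac{35}{6} \approx 5.8333$)
$E{\left(d \right)} = \left(67 + d\right) \left(\frac{35}{6} + d\right)$ ($E{\left(d \right)} = \left(d + 67\right) \left(d + \frac{35}{6}\right) = \left(67 + d\right) \left(\frac{35}{6} + d\right)$)
$\frac{365 + 4422}{3955 + E{\left(w{\left(5 \right)} \right)}} = \frac{365 + 4422}{3955 + \left(\frac{2345}{6} + 7^{2} + \frac{437}{6} \cdot 7\right)} = \frac{4787}{3955 + \left(\frac{2345}{6} + 49 + \frac{3059}{6}\right)} = \frac{4787}{3955 + \frac{2849}{3}} = \frac{4787}{\frac{14714}{3}} = 4787 \cdot \frac{3}{14714} = \frac{14361}{14714}$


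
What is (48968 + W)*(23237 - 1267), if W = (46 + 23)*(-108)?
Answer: 912106520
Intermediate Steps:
W = -7452 (W = 69*(-108) = -7452)
(48968 + W)*(23237 - 1267) = (48968 - 7452)*(23237 - 1267) = 41516*21970 = 912106520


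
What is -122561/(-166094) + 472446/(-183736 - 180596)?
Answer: -1409064653/2521389967 ≈ -0.55884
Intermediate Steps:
-122561/(-166094) + 472446/(-183736 - 180596) = -122561*(-1/166094) + 472446/(-364332) = 122561/166094 + 472446*(-1/364332) = 122561/166094 - 78741/60722 = -1409064653/2521389967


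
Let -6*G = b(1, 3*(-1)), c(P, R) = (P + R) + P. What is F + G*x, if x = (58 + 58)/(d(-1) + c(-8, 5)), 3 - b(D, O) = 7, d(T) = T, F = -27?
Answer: -301/9 ≈ -33.444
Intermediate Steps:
c(P, R) = R + 2*P
b(D, O) = -4 (b(D, O) = 3 - 1*7 = 3 - 7 = -4)
x = -29/3 (x = (58 + 58)/(-1 + (5 + 2*(-8))) = 116/(-1 + (5 - 16)) = 116/(-1 - 11) = 116/(-12) = 116*(-1/12) = -29/3 ≈ -9.6667)
G = ⅔ (G = -⅙*(-4) = ⅔ ≈ 0.66667)
F + G*x = -27 + (⅔)*(-29/3) = -27 - 58/9 = -301/9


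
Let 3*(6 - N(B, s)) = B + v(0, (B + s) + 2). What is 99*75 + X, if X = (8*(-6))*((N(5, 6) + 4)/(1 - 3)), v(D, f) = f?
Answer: 7521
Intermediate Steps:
N(B, s) = 16/3 - 2*B/3 - s/3 (N(B, s) = 6 - (B + ((B + s) + 2))/3 = 6 - (B + (2 + B + s))/3 = 6 - (2 + s + 2*B)/3 = 6 + (-2/3 - 2*B/3 - s/3) = 16/3 - 2*B/3 - s/3)
X = 96 (X = (8*(-6))*(((16/3 - 2/3*5 - 1/3*6) + 4)/(1 - 3)) = -48*((16/3 - 10/3 - 2) + 4)/(-2) = -48*(0 + 4)*(-1)/2 = -192*(-1)/2 = -48*(-2) = 96)
99*75 + X = 99*75 + 96 = 7425 + 96 = 7521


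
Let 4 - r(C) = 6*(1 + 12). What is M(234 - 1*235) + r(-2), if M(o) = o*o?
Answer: -73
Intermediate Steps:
r(C) = -74 (r(C) = 4 - 6*(1 + 12) = 4 - 6*13 = 4 - 1*78 = 4 - 78 = -74)
M(o) = o²
M(234 - 1*235) + r(-2) = (234 - 1*235)² - 74 = (234 - 235)² - 74 = (-1)² - 74 = 1 - 74 = -73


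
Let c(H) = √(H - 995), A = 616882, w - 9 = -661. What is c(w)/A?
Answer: 3*I*√183/616882 ≈ 6.5788e-5*I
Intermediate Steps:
w = -652 (w = 9 - 661 = -652)
c(H) = √(-995 + H)
c(w)/A = √(-995 - 652)/616882 = √(-1647)*(1/616882) = (3*I*√183)*(1/616882) = 3*I*√183/616882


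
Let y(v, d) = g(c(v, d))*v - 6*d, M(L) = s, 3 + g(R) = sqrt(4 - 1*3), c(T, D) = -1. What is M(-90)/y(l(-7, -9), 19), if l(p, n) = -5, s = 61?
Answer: -61/104 ≈ -0.58654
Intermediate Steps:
g(R) = -2 (g(R) = -3 + sqrt(4 - 1*3) = -3 + sqrt(4 - 3) = -3 + sqrt(1) = -3 + 1 = -2)
M(L) = 61
y(v, d) = -6*d - 2*v (y(v, d) = -2*v - 6*d = -6*d - 2*v)
M(-90)/y(l(-7, -9), 19) = 61/(-6*19 - 2*(-5)) = 61/(-114 + 10) = 61/(-104) = 61*(-1/104) = -61/104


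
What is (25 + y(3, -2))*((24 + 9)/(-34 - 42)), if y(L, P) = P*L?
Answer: -33/4 ≈ -8.2500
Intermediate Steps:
y(L, P) = L*P
(25 + y(3, -2))*((24 + 9)/(-34 - 42)) = (25 + 3*(-2))*((24 + 9)/(-34 - 42)) = (25 - 6)*(33/(-76)) = 19*(33*(-1/76)) = 19*(-33/76) = -33/4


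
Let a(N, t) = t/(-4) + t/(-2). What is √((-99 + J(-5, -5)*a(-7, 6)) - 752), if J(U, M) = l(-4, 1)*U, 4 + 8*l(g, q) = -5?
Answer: I*√14021/4 ≈ 29.603*I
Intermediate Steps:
l(g, q) = -9/8 (l(g, q) = -½ + (⅛)*(-5) = -½ - 5/8 = -9/8)
a(N, t) = -3*t/4 (a(N, t) = t*(-¼) + t*(-½) = -t/4 - t/2 = -3*t/4)
J(U, M) = -9*U/8
√((-99 + J(-5, -5)*a(-7, 6)) - 752) = √((-99 + (-9/8*(-5))*(-¾*6)) - 752) = √((-99 + (45/8)*(-9/2)) - 752) = √((-99 - 405/16) - 752) = √(-1989/16 - 752) = √(-14021/16) = I*√14021/4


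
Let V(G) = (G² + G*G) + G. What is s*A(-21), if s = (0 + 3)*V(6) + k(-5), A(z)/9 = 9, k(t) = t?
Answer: 18549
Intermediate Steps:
V(G) = G + 2*G² (V(G) = (G² + G²) + G = 2*G² + G = G + 2*G²)
A(z) = 81 (A(z) = 9*9 = 81)
s = 229 (s = (0 + 3)*(6*(1 + 2*6)) - 5 = 3*(6*(1 + 12)) - 5 = 3*(6*13) - 5 = 3*78 - 5 = 234 - 5 = 229)
s*A(-21) = 229*81 = 18549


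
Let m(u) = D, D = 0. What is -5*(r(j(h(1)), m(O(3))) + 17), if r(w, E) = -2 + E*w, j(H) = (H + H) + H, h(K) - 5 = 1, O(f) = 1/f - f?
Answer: -75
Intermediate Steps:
m(u) = 0
h(K) = 6 (h(K) = 5 + 1 = 6)
j(H) = 3*H (j(H) = 2*H + H = 3*H)
-5*(r(j(h(1)), m(O(3))) + 17) = -5*((-2 + 0*(3*6)) + 17) = -5*((-2 + 0*18) + 17) = -5*((-2 + 0) + 17) = -5*(-2 + 17) = -5*15 = -75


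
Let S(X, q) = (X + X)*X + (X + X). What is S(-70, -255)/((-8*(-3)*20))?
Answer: 161/8 ≈ 20.125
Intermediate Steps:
S(X, q) = 2*X + 2*X² (S(X, q) = (2*X)*X + 2*X = 2*X² + 2*X = 2*X + 2*X²)
S(-70, -255)/((-8*(-3)*20)) = (2*(-70)*(1 - 70))/((-8*(-3)*20)) = (2*(-70)*(-69))/((24*20)) = 9660/480 = 9660*(1/480) = 161/8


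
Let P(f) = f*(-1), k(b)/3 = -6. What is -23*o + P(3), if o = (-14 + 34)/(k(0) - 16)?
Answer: 179/17 ≈ 10.529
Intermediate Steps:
k(b) = -18 (k(b) = 3*(-6) = -18)
o = -10/17 (o = (-14 + 34)/(-18 - 16) = 20/(-34) = 20*(-1/34) = -10/17 ≈ -0.58823)
P(f) = -f
-23*o + P(3) = -23*(-10/17) - 1*3 = 230/17 - 3 = 179/17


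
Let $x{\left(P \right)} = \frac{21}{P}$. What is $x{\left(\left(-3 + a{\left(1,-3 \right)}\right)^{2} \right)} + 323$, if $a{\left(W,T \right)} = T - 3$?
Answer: $\frac{8728}{27} \approx 323.26$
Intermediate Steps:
$a{\left(W,T \right)} = -3 + T$ ($a{\left(W,T \right)} = T - 3 = -3 + T$)
$x{\left(\left(-3 + a{\left(1,-3 \right)}\right)^{2} \right)} + 323 = \frac{21}{\left(-3 - 6\right)^{2}} + 323 = \frac{21}{\left(-9\right)^{2}} + 323 = \frac{21}{81} + 323 = 21 \cdot \frac{1}{81} + 323 = \frac{7}{27} + 323 = \frac{8728}{27}$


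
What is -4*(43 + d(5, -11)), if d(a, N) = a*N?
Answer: 48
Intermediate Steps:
d(a, N) = N*a
-4*(43 + d(5, -11)) = -4*(43 - 11*5) = -4*(43 - 55) = -4*(-12) = 48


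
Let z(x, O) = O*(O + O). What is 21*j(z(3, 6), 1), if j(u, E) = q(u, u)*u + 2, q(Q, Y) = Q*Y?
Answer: 7838250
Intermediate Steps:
z(x, O) = 2*O**2 (z(x, O) = O*(2*O) = 2*O**2)
j(u, E) = 2 + u**3 (j(u, E) = (u*u)*u + 2 = u**2*u + 2 = u**3 + 2 = 2 + u**3)
21*j(z(3, 6), 1) = 21*(2 + (2*6**2)**3) = 21*(2 + (2*36)**3) = 21*(2 + 72**3) = 21*(2 + 373248) = 21*373250 = 7838250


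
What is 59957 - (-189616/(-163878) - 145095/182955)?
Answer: 59921260573502/999409983 ≈ 59957.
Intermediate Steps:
59957 - (-189616/(-163878) - 145095/182955) = 59957 - (-189616*(-1/163878) - 145095*1/182955) = 59957 - (94808/81939 - 9673/12197) = 59957 - 1*363777229/999409983 = 59957 - 363777229/999409983 = 59921260573502/999409983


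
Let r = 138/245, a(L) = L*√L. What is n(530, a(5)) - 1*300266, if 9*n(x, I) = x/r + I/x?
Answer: -186400261/621 + √5/954 ≈ -3.0016e+5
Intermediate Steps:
a(L) = L^(3/2)
r = 138/245 (r = 138*(1/245) = 138/245 ≈ 0.56326)
n(x, I) = 245*x/1242 + I/(9*x) (n(x, I) = (x/(138/245) + I/x)/9 = (x*(245/138) + I/x)/9 = (245*x/138 + I/x)/9 = 245*x/1242 + I/(9*x))
n(530, a(5)) - 1*300266 = ((245/1242)*530 + (⅑)*5^(3/2)/530) - 1*300266 = (64925/621 + (⅑)*(5*√5)*(1/530)) - 300266 = (64925/621 + √5/954) - 300266 = -186400261/621 + √5/954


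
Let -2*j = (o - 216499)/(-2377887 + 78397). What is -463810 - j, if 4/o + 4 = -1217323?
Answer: -2596622640847334423/5598462526460 ≈ -4.6381e+5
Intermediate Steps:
o = -4/1217327 (o = 4/(-4 - 1217323) = 4/(-1217327) = 4*(-1/1217327) = -4/1217327 ≈ -3.2859e-6)
j = -263550078177/5598462526460 (j = -(-4/1217327 - 216499)/(2*(-2377887 + 78397)) = -(-263550078177)/(2434654*(-2299490)) = -(-263550078177)*(-1)/(2434654*2299490) = -1/2*263550078177/2799231263230 = -263550078177/5598462526460 ≈ -0.047075)
-463810 - j = -463810 - 1*(-263550078177/5598462526460) = -463810 + 263550078177/5598462526460 = -2596622640847334423/5598462526460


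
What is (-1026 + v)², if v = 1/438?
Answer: 201948675769/191844 ≈ 1.0527e+6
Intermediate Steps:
v = 1/438 ≈ 0.0022831
(-1026 + v)² = (-1026 + 1/438)² = (-449387/438)² = 201948675769/191844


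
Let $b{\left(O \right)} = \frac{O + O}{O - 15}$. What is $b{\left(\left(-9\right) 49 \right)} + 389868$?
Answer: $\frac{29630115}{76} \approx 3.8987 \cdot 10^{5}$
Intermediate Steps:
$b{\left(O \right)} = \frac{2 O}{-15 + O}$
$b{\left(\left(-9\right) 49 \right)} + 389868 = \frac{2 \left(\left(-9\right) 49\right)}{-15 - 441} + 389868 = 2 \left(-441\right) \frac{1}{-15 - 441} + 389868 = 2 \left(-441\right) \frac{1}{-456} + 389868 = 2 \left(-441\right) \left(- \frac{1}{456}\right) + 389868 = \frac{147}{76} + 389868 = \frac{29630115}{76}$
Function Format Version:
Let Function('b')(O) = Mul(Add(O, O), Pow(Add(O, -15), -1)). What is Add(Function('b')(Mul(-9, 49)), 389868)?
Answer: Rational(29630115, 76) ≈ 3.8987e+5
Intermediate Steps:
Function('b')(O) = Mul(2, O, Pow(Add(-15, O), -1)) (Function('b')(O) = Mul(Mul(2, O), Pow(Add(-15, O), -1)) = Mul(2, O, Pow(Add(-15, O), -1)))
Add(Function('b')(Mul(-9, 49)), 389868) = Add(Mul(2, Mul(-9, 49), Pow(Add(-15, Mul(-9, 49)), -1)), 389868) = Add(Mul(2, -441, Pow(Add(-15, -441), -1)), 389868) = Add(Mul(2, -441, Pow(-456, -1)), 389868) = Add(Mul(2, -441, Rational(-1, 456)), 389868) = Add(Rational(147, 76), 389868) = Rational(29630115, 76)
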